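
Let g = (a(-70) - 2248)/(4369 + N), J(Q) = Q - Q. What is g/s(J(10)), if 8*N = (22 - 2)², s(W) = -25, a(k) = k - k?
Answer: 2248/110475 ≈ 0.020348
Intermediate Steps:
a(k) = 0
J(Q) = 0
N = 50 (N = (22 - 2)²/8 = (⅛)*20² = (⅛)*400 = 50)
g = -2248/4419 (g = (0 - 2248)/(4369 + 50) = -2248/4419 ≈ -0.50871)
g/s(J(10)) = -2248/4419/(-25) = -2248/4419*(-1/25) = 2248/110475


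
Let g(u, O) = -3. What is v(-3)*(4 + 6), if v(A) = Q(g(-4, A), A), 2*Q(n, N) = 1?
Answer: 5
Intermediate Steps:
Q(n, N) = ½ (Q(n, N) = (½)*1 = ½)
v(A) = ½
v(-3)*(4 + 6) = (4 + 6)/2 = (½)*10 = 5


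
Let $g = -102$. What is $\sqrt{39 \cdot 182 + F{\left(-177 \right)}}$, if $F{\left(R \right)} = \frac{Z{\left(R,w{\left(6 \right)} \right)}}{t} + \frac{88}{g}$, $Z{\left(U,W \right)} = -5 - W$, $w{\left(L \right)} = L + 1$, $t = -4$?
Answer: $\frac{\sqrt{18467457}}{51} \approx 84.262$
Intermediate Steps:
$w{\left(L \right)} = 1 + L$
$F{\left(R \right)} = \frac{109}{51}$ ($F{\left(R \right)} = \frac{-5 - \left(1 + 6\right)}{-4} + \frac{88}{-102} = \left(-5 - 7\right) \left(- \frac{1}{4}\right) + 88 \left(- \frac{1}{102}\right) = \left(-5 - 7\right) \left(- \frac{1}{4}\right) - \frac{44}{51} = \left(-12\right) \left(- \frac{1}{4}\right) - \frac{44}{51} = 3 - \frac{44}{51} = \frac{109}{51}$)
$\sqrt{39 \cdot 182 + F{\left(-177 \right)}} = \sqrt{39 \cdot 182 + \frac{109}{51}} = \sqrt{7098 + \frac{109}{51}} = \sqrt{\frac{362107}{51}} = \frac{\sqrt{18467457}}{51}$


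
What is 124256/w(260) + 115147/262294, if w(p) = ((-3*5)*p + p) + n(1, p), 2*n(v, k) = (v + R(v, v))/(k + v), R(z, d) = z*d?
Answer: -8397014311171/249189529466 ≈ -33.697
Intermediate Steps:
R(z, d) = d*z
n(v, k) = (v + v**2)/(2*(k + v)) (n(v, k) = ((v + v*v)/(k + v))/2 = ((v + v**2)/(k + v))/2 = (v + v**2)/(2*(k + v)))
w(p) = 1/(1 + p) - 14*p (w(p) = ((-3*5)*p + p) + (1/2)*1*(1 + 1)/(p + 1) = (-15*p + p) + (1/2)*1*2/(1 + p) = -14*p + 1/(1 + p) = 1/(1 + p) - 14*p)
124256/w(260) + 115147/262294 = 124256/(((1 - 14*260*(1 + 260))/(1 + 260))) + 115147/262294 = 124256/(((1 - 14*260*261)/261)) + 115147*(1/262294) = 124256/(((1 - 950040)/261)) + 115147/262294 = 124256/(((1/261)*(-950039))) + 115147/262294 = 124256/(-950039/261) + 115147/262294 = 124256*(-261/950039) + 115147/262294 = -32430816/950039 + 115147/262294 = -8397014311171/249189529466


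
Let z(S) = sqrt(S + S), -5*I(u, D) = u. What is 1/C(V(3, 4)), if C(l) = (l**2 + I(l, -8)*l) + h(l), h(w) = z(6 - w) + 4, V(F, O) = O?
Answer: 5/94 ≈ 0.053191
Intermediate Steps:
I(u, D) = -u/5
z(S) = sqrt(2)*sqrt(S) (z(S) = sqrt(2*S) = sqrt(2)*sqrt(S))
h(w) = 4 + sqrt(2)*sqrt(6 - w) (h(w) = sqrt(2)*sqrt(6 - w) + 4 = 4 + sqrt(2)*sqrt(6 - w))
C(l) = 4 + sqrt(12 - 2*l) + 4*l**2/5 (C(l) = (l**2 + (-l/5)*l) + (4 + sqrt(12 - 2*l)) = (l**2 - l**2/5) + (4 + sqrt(12 - 2*l)) = 4*l**2/5 + (4 + sqrt(12 - 2*l)) = 4 + sqrt(12 - 2*l) + 4*l**2/5)
1/C(V(3, 4)) = 1/(4 + sqrt(12 - 2*4) + (4/5)*4**2) = 1/(4 + sqrt(12 - 8) + (4/5)*16) = 1/(4 + sqrt(4) + 64/5) = 1/(4 + 2 + 64/5) = 1/(94/5) = 5/94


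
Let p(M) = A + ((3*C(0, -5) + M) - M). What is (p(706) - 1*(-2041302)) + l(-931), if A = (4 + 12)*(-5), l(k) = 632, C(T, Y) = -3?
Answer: 2041845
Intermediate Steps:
A = -80 (A = 16*(-5) = -80)
p(M) = -89 (p(M) = -80 + ((3*(-3) + M) - M) = -80 + ((-9 + M) - M) = -80 - 9 = -89)
(p(706) - 1*(-2041302)) + l(-931) = (-89 - 1*(-2041302)) + 632 = (-89 + 2041302) + 632 = 2041213 + 632 = 2041845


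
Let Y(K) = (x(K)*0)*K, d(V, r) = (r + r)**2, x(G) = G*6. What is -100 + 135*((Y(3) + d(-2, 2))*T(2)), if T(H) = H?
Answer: 4220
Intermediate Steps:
x(G) = 6*G
d(V, r) = 4*r**2 (d(V, r) = (2*r)**2 = 4*r**2)
Y(K) = 0 (Y(K) = ((6*K)*0)*K = 0*K = 0)
-100 + 135*((Y(3) + d(-2, 2))*T(2)) = -100 + 135*((0 + 4*2**2)*2) = -100 + 135*((0 + 4*4)*2) = -100 + 135*((0 + 16)*2) = -100 + 135*(16*2) = -100 + 135*32 = -100 + 4320 = 4220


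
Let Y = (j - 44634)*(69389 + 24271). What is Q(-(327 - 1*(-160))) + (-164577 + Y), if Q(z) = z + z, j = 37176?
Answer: -698681831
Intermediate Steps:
Q(z) = 2*z
Y = -698516280 (Y = (37176 - 44634)*(69389 + 24271) = -7458*93660 = -698516280)
Q(-(327 - 1*(-160))) + (-164577 + Y) = 2*(-(327 - 1*(-160))) + (-164577 - 698516280) = 2*(-(327 + 160)) - 698680857 = 2*(-1*487) - 698680857 = 2*(-487) - 698680857 = -974 - 698680857 = -698681831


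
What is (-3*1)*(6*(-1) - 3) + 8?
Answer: 35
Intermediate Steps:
(-3*1)*(6*(-1) - 3) + 8 = -3*(-6 - 3) + 8 = -3*(-9) + 8 = 27 + 8 = 35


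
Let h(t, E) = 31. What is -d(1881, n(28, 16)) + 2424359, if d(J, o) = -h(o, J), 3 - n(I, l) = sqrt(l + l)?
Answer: 2424390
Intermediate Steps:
n(I, l) = 3 - sqrt(2)*sqrt(l) (n(I, l) = 3 - sqrt(l + l) = 3 - sqrt(2*l) = 3 - sqrt(2)*sqrt(l))
d(J, o) = -31 (d(J, o) = -1*31 = -31)
-d(1881, n(28, 16)) + 2424359 = -1*(-31) + 2424359 = 31 + 2424359 = 2424390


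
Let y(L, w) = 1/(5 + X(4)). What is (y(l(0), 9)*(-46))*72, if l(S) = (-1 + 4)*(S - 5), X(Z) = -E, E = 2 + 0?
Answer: -1104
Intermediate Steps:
E = 2
X(Z) = -2 (X(Z) = -1*2 = -2)
l(S) = -15 + 3*S (l(S) = 3*(-5 + S) = -15 + 3*S)
y(L, w) = 1/3 (y(L, w) = 1/(5 - 2) = 1/3)
(y(l(0), 9)*(-46))*72 = ((1/3)*(-46))*72 = -46/3*72 = -1104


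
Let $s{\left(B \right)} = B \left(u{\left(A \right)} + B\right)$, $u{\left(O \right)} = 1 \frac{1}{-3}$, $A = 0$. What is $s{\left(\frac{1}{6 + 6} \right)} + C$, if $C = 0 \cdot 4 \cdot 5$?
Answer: $- \frac{1}{48} \approx -0.020833$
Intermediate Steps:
$C = 0$ ($C = 0 \cdot 5 = 0$)
$u{\left(O \right)} = - \frac{1}{3}$ ($u{\left(O \right)} = 1 \left(- \frac{1}{3}\right) = - \frac{1}{3}$)
$s{\left(B \right)} = B \left(- \frac{1}{3} + B\right)$
$s{\left(\frac{1}{6 + 6} \right)} + C = \frac{- \frac{1}{3} + \frac{1}{6 + 6}}{6 + 6} + 0 = \frac{- \frac{1}{3} + \frac{1}{12}}{12} + 0 = \frac{1}{12} \left(- \frac{1}{4}\right) + 0 = - \frac{1}{48} + 0 = - \frac{1}{48}$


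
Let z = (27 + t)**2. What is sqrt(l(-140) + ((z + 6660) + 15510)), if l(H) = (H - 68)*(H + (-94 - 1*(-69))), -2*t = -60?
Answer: sqrt(59739) ≈ 244.42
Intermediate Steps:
t = 30 (t = -1/2*(-60) = 30)
l(H) = (-68 + H)*(-25 + H) (l(H) = (-68 + H)*(H + (-94 + 69)) = (-68 + H)*(H - 25) = (-68 + H)*(-25 + H))
z = 3249 (z = (27 + 30)**2 = 57**2 = 3249)
sqrt(l(-140) + ((z + 6660) + 15510)) = sqrt((1700 + (-140)**2 - 93*(-140)) + ((3249 + 6660) + 15510)) = sqrt((1700 + 19600 + 13020) + (9909 + 15510)) = sqrt(34320 + 25419) = sqrt(59739)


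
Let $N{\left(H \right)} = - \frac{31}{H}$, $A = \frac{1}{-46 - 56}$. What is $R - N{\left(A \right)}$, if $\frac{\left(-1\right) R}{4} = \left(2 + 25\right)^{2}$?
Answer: $-6078$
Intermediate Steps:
$A = - \frac{1}{102}$ ($A = \frac{1}{-102} = - \frac{1}{102} \approx -0.0098039$)
$R = -2916$ ($R = - 4 \left(2 + 25\right)^{2} = - 4 \cdot 27^{2} = \left(-4\right) 729 = -2916$)
$R - N{\left(A \right)} = -2916 - - \frac{31}{- \frac{1}{102}} = -2916 - \left(-31\right) \left(-102\right) = -2916 - 3162 = -6078$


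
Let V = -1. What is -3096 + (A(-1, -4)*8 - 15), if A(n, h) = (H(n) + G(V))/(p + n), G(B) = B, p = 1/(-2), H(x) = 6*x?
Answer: -9221/3 ≈ -3073.7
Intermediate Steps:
p = -½ ≈ -0.50000
A(n, h) = (-1 + 6*n)/(-½ + n) (A(n, h) = (6*n - 1)/(-½ + n) = (-1 + 6*n)/(-½ + n))
-3096 + (A(-1, -4)*8 - 15) = -3096 + ((2*(-1 + 6*(-1))/(-1 + 2*(-1)))*8 - 15) = -3096 + ((2*(-1 - 6)/(-1 - 2))*8 - 15) = -3096 + ((2*(-7)/(-3))*8 - 15) = -3096 + ((2*(-⅓)*(-7))*8 - 15) = -3096 + ((14/3)*8 - 15) = -3096 + (112/3 - 15) = -3096 + 67/3 = -9221/3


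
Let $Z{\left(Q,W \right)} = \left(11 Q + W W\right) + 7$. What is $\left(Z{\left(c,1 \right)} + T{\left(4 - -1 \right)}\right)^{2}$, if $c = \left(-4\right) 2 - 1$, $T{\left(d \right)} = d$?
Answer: $7396$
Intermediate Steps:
$c = -9$ ($c = -8 - 1 = -9$)
$Z{\left(Q,W \right)} = 7 + W^{2} + 11 Q$ ($Z{\left(Q,W \right)} = \left(11 Q + W^{2}\right) + 7 = \left(W^{2} + 11 Q\right) + 7 = 7 + W^{2} + 11 Q$)
$\left(Z{\left(c,1 \right)} + T{\left(4 - -1 \right)}\right)^{2} = \left(\left(7 + 1^{2} + 11 \left(-9\right)\right) + \left(4 - -1\right)\right)^{2} = \left(\left(7 + 1 - 99\right) + \left(4 + 1\right)\right)^{2} = \left(-91 + 5\right)^{2} = \left(-86\right)^{2} = 7396$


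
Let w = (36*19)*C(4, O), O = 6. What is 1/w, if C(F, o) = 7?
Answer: 1/4788 ≈ 0.00020886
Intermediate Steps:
w = 4788 (w = (36*19)*7 = 684*7 = 4788)
1/w = 1/4788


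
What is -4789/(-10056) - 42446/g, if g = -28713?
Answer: 62704837/32081992 ≈ 1.9545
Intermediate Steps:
-4789/(-10056) - 42446/g = -4789/(-10056) - 42446/(-28713) = -4789*(-1/10056) - 42446*(-1/28713) = 4789/10056 + 42446/28713 = 62704837/32081992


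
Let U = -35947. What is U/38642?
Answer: -35947/38642 ≈ -0.93026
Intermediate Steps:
U/38642 = -35947/38642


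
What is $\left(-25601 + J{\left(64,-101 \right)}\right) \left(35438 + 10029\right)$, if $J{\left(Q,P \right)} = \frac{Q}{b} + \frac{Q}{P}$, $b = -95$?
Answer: $- \frac{587850354627}{505} \approx -1.1641 \cdot 10^{9}$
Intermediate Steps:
$J{\left(Q,P \right)} = - \frac{Q}{95} + \frac{Q}{P}$ ($J{\left(Q,P \right)} = \frac{Q}{-95} + \frac{Q}{P} = Q \left(- \frac{1}{95}\right) + \frac{Q}{P} = - \frac{Q}{95} + \frac{Q}{P}$)
$\left(-25601 + J{\left(64,-101 \right)}\right) \left(35438 + 10029\right) = \left(-25601 + \left(\left(- \frac{1}{95}\right) 64 + \frac{64}{-101}\right)\right) \left(35438 + 10029\right) = \left(-25601 + \left(- \frac{64}{95} + 64 \left(- \frac{1}{101}\right)\right)\right) 45467 = \left(-25601 - \frac{12544}{9595}\right) 45467 = \left(- \frac{245654139}{9595}\right) 45467 = - \frac{587850354627}{505}$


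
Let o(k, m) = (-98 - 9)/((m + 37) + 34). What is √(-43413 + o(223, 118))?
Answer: 2*I*√43077111/63 ≈ 208.36*I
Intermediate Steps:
o(k, m) = -107/(71 + m) (o(k, m) = -107/((37 + m) + 34) = -107/(71 + m))
√(-43413 + o(223, 118)) = √(-43413 - 107/(71 + 118)) = √(-43413 - 107/189) = √(-8205164/189) = 2*I*√43077111/63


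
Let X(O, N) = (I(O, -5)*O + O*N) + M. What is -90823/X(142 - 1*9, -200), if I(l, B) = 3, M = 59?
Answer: 90823/26142 ≈ 3.4742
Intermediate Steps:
X(O, N) = 59 + 3*O + N*O (X(O, N) = (3*O + O*N) + 59 = (3*O + N*O) + 59 = 59 + 3*O + N*O)
-90823/X(142 - 1*9, -200) = -90823/(59 + 3*(142 - 1*9) - 200*(142 - 1*9)) = -90823/(59 + 3*(142 - 9) - 200*(142 - 9)) = -90823/(59 + 3*133 - 200*133) = -90823/(59 + 399 - 26600) = -90823/(-26142) = -90823*(-1/26142) = 90823/26142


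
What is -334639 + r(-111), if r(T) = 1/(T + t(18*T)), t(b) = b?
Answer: -705753652/2109 ≈ -3.3464e+5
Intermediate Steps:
r(T) = 1/(19*T) (r(T) = 1/(T + 18*T) = 1/(19*T))
-334639 + r(-111) = -334639 + (1/19)/(-111) = -334639 + (1/19)*(-1/111) = -334639 - 1/2109 = -705753652/2109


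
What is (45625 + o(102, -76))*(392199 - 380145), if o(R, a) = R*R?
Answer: 675373566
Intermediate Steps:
o(R, a) = R**2
(45625 + o(102, -76))*(392199 - 380145) = (45625 + 102**2)*(392199 - 380145) = (45625 + 10404)*12054 = 56029*12054 = 675373566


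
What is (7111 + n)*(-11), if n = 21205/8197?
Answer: -641410792/8197 ≈ -78250.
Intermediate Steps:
n = 21205/8197 (n = 21205*(1/8197) = 21205/8197 ≈ 2.5869)
(7111 + n)*(-11) = (7111 + 21205/8197)*(-11) = (58310072/8197)*(-11) = -641410792/8197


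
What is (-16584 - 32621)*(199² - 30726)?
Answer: -436694375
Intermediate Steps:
(-16584 - 32621)*(199² - 30726) = -49205*(39601 - 30726) = -49205*8875 = -436694375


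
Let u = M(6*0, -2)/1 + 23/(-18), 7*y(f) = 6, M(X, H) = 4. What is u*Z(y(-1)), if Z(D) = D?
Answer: 7/3 ≈ 2.3333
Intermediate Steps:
y(f) = 6/7 (y(f) = (1/7)*6 = 6/7)
u = 49/18 (u = 4/1 + 23/(-18) = 4*1 + 23*(-1/18) = 4 - 23/18 = 49/18 ≈ 2.7222)
u*Z(y(-1)) = (49/18)*(6/7) = 7/3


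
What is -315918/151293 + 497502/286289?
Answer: -5058426072/14437840559 ≈ -0.35036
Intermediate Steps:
-315918/151293 + 497502/286289 = -315918*1/151293 + 497502*(1/286289) = -105306/50431 + 497502/286289 = -5058426072/14437840559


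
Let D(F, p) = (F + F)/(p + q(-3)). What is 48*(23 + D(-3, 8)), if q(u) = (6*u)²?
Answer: 91560/83 ≈ 1103.1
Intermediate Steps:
q(u) = 36*u²
D(F, p) = 2*F/(324 + p) (D(F, p) = (F + F)/(p + 36*(-3)²) = (2*F)/(p + 36*9) = (2*F)/(p + 324) = (2*F)/(324 + p) = 2*F/(324 + p))
48*(23 + D(-3, 8)) = 48*(23 + 2*(-3)/(324 + 8)) = 48*(23 + 2*(-3)/332) = 48*(23 + 2*(-3)*(1/332)) = 48*(23 - 3/166) = 48*(3815/166) = 91560/83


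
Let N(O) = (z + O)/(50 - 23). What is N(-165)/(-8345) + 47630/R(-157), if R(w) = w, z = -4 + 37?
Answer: -3577244242/11791485 ≈ -303.38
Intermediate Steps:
z = 33
N(O) = 11/9 + O/27 (N(O) = (33 + O)/(50 - 23) = (33 + O)/27 = (33 + O)*(1/27) = 11/9 + O/27)
N(-165)/(-8345) + 47630/R(-157) = (11/9 + (1/27)*(-165))/(-8345) + 47630/(-157) = (11/9 - 55/9)*(-1/8345) + 47630*(-1/157) = -44/9*(-1/8345) - 47630/157 = 44/75105 - 47630/157 = -3577244242/11791485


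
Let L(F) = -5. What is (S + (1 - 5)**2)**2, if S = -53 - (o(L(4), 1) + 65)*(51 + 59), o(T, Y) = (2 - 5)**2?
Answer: 66863329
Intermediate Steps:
o(T, Y) = 9 (o(T, Y) = (-3)**2 = 9)
S = -8193 (S = -53 - (9 + 65)*(51 + 59) = -53 - 74*110 = -53 - 1*8140 = -53 - 8140 = -8193)
(S + (1 - 5)**2)**2 = (-8193 + (1 - 5)**2)**2 = (-8193 + (-4)**2)**2 = (-8193 + 16)**2 = (-8177)**2 = 66863329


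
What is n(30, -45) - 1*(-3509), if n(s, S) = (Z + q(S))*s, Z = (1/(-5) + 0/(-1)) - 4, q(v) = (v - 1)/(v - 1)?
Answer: 3413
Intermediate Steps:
q(v) = 1 (q(v) = (-1 + v)/(-1 + v) = 1)
Z = -21/5 (Z = (1*(-⅕) + 0*(-1)) - 4 = (-⅕ + 0) - 4 = -⅕ - 4 = -21/5 ≈ -4.2000)
n(s, S) = -16*s/5 (n(s, S) = (-21/5 + 1)*s = -16*s/5)
n(30, -45) - 1*(-3509) = -16/5*30 - 1*(-3509) = -96 + 3509 = 3413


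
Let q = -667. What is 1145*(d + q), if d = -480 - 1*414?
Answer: -1787345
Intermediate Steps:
d = -894 (d = -480 - 414 = -894)
1145*(d + q) = 1145*(-894 - 667) = 1145*(-1561) = -1787345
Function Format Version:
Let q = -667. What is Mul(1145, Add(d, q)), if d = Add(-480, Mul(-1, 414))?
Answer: -1787345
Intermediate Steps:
d = -894 (d = Add(-480, -414) = -894)
Mul(1145, Add(d, q)) = Mul(1145, Add(-894, -667)) = Mul(1145, -1561) = -1787345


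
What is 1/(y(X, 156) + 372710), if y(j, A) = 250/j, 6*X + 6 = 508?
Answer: 251/93550960 ≈ 2.6830e-6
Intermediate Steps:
X = 251/3 (X = -1 + (1/6)*508 = -1 + 254/3 = 251/3 ≈ 83.667)
1/(y(X, 156) + 372710) = 1/(250/(251/3) + 372710) = 1/(250*(3/251) + 372710) = 1/(750/251 + 372710) = 1/(93550960/251) = 251/93550960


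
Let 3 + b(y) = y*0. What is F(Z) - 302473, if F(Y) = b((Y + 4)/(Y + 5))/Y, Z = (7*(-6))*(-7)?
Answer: -29642355/98 ≈ -3.0247e+5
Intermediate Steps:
Z = 294 (Z = -42*(-7) = 294)
b(y) = -3 (b(y) = -3 + y*0 = -3 + 0 = -3)
F(Y) = -3/Y
F(Z) - 302473 = -3/294 - 302473 = -3*1/294 - 302473 = -1/98 - 302473 = -29642355/98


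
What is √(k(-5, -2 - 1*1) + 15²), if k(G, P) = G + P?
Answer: √217 ≈ 14.731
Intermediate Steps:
√(k(-5, -2 - 1*1) + 15²) = √((-5 + (-2 - 1*1)) + 15²) = √((-5 + (-2 - 1)) + 225) = √((-5 - 3) + 225) = √(-8 + 225) = √217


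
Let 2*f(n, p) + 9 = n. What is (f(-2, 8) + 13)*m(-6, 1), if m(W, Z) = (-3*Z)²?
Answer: 135/2 ≈ 67.500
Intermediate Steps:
f(n, p) = -9/2 + n/2
m(W, Z) = 9*Z²
(f(-2, 8) + 13)*m(-6, 1) = ((-9/2 + (½)*(-2)) + 13)*(9*1²) = ((-9/2 - 1) + 13)*(9*1) = (-11/2 + 13)*9 = (15/2)*9 = 135/2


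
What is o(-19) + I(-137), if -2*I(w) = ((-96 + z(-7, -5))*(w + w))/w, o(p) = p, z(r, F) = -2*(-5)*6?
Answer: 17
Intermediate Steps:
z(r, F) = 60 (z(r, F) = 10*6 = 60)
I(w) = 36 (I(w) = -(-96 + 60)*(w + w)/(2*w) = -(-72*w)/(2*w) = -½*(-72) = 36)
o(-19) + I(-137) = -19 + 36 = 17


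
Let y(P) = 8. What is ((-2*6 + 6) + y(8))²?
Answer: 4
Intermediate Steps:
((-2*6 + 6) + y(8))² = ((-2*6 + 6) + 8)² = ((-12 + 6) + 8)² = (-6 + 8)² = 2² = 4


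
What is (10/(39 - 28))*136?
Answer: 1360/11 ≈ 123.64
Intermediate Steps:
(10/(39 - 28))*136 = (10/11)*136 = 1360/11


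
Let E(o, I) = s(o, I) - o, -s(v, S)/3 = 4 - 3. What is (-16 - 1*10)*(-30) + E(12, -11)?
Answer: 765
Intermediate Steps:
s(v, S) = -3 (s(v, S) = -3*(4 - 3) = -3*1 = -3)
E(o, I) = -3 - o
(-16 - 1*10)*(-30) + E(12, -11) = (-16 - 1*10)*(-30) + (-3 - 1*12) = (-16 - 10)*(-30) + (-3 - 12) = -26*(-30) - 15 = 780 - 15 = 765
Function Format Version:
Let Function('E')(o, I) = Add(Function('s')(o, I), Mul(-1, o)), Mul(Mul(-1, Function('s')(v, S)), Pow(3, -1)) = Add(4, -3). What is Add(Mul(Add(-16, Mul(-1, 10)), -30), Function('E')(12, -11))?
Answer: 765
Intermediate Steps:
Function('s')(v, S) = -3 (Function('s')(v, S) = Mul(-3, Add(4, -3)) = Mul(-3, 1) = -3)
Function('E')(o, I) = Add(-3, Mul(-1, o))
Add(Mul(Add(-16, Mul(-1, 10)), -30), Function('E')(12, -11)) = Add(Mul(Add(-16, Mul(-1, 10)), -30), Add(-3, Mul(-1, 12))) = Add(Mul(Add(-16, -10), -30), Add(-3, -12)) = Add(Mul(-26, -30), -15) = Add(780, -15) = 765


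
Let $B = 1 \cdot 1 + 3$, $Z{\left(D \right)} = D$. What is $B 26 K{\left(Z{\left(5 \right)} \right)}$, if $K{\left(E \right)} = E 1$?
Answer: $520$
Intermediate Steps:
$K{\left(E \right)} = E$
$B = 4$ ($B = 1 + 3 = 4$)
$B 26 K{\left(Z{\left(5 \right)} \right)} = 4 \cdot 26 \cdot 5 = 104 \cdot 5 = 520$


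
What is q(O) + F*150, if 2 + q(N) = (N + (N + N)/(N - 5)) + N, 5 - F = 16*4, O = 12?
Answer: -61772/7 ≈ -8824.6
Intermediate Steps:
F = -59 (F = 5 - 16*4 = 5 - 1*64 = 5 - 64 = -59)
q(N) = -2 + 2*N + 2*N/(-5 + N) (q(N) = -2 + ((N + (N + N)/(N - 5)) + N) = -2 + ((N + (2*N)/(-5 + N)) + N) = -2 + ((N + 2*N/(-5 + N)) + N) = -2 + (2*N + 2*N/(-5 + N)) = -2 + 2*N + 2*N/(-5 + N))
q(O) + F*150 = 2*(5 + 12**2 - 5*12)/(-5 + 12) - 59*150 = 2*(5 + 144 - 60)/7 - 8850 = 2*(1/7)*89 - 8850 = 178/7 - 8850 = -61772/7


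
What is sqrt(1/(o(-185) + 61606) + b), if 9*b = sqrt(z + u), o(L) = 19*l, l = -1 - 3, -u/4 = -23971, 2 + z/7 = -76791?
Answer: sqrt(61530 + 420660100*I*sqrt(441667))/61530 ≈ 6.0763 + 6.0763*I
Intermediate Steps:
z = -537551 (z = -14 + 7*(-76791) = -14 - 537537 = -537551)
u = 95884 (u = -4*(-23971) = 95884)
l = -4
o(L) = -76 (o(L) = 19*(-4) = -76)
b = I*sqrt(441667)/9 (b = sqrt(-537551 + 95884)/9 = sqrt(-441667)/9 = (I*sqrt(441667))/9 = I*sqrt(441667)/9 ≈ 73.842*I)
sqrt(1/(o(-185) + 61606) + b) = sqrt(1/(-76 + 61606) + I*sqrt(441667)/9) = sqrt(1/61530 + I*sqrt(441667)/9)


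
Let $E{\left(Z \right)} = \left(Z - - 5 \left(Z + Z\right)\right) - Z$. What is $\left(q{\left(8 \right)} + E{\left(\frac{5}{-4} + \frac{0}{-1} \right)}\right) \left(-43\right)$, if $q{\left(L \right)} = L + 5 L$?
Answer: $- \frac{3053}{2} \approx -1526.5$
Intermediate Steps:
$q{\left(L \right)} = 6 L$
$E{\left(Z \right)} = 10 Z$ ($E{\left(Z \right)} = \left(Z - - 5 \cdot 2 Z\right) - Z = \left(Z - - 10 Z\right) - Z = \left(Z + 10 Z\right) - Z = 11 Z - Z = 10 Z$)
$\left(q{\left(8 \right)} + E{\left(\frac{5}{-4} + \frac{0}{-1} \right)}\right) \left(-43\right) = \left(6 \cdot 8 + 10 \left(\frac{5}{-4} + \frac{0}{-1}\right)\right) \left(-43\right) = \left(48 + 10 \left(5 \left(- \frac{1}{4}\right) + 0 \left(-1\right)\right)\right) \left(-43\right) = \left(48 + 10 \left(- \frac{5}{4} + 0\right)\right) \left(-43\right) = \left(48 + 10 \left(- \frac{5}{4}\right)\right) \left(-43\right) = \left(48 - \frac{25}{2}\right) \left(-43\right) = \frac{71}{2} \left(-43\right) = - \frac{3053}{2}$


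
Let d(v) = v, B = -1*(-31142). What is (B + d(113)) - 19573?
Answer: 11682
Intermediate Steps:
B = 31142
(B + d(113)) - 19573 = (31142 + 113) - 19573 = 31255 - 19573 = 11682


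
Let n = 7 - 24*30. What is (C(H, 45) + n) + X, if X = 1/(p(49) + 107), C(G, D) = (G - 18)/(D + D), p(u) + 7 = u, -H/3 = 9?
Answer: -212621/298 ≈ -713.49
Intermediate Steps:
H = -27 (H = -3*9 = -27)
p(u) = -7 + u
C(G, D) = (-18 + G)/(2*D) (C(G, D) = (-18 + G)/((2*D)) = (-18 + G)*(1/(2*D)) = (-18 + G)/(2*D))
X = 1/149 (X = 1/((-7 + 49) + 107) = 1/(42 + 107) = 1/149 ≈ 0.0067114)
n = -713 (n = 7 - 720 = -713)
(C(H, 45) + n) + X = ((1/2)*(-18 - 27)/45 - 713) + 1/149 = ((1/2)*(1/45)*(-45) - 713) + 1/149 = (-1/2 - 713) + 1/149 = -1427/2 + 1/149 = -212621/298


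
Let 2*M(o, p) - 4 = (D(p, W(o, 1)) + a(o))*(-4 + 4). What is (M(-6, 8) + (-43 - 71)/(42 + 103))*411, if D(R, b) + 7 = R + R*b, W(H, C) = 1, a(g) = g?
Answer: 72336/145 ≈ 498.87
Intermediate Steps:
D(R, b) = -7 + R + R*b (D(R, b) = -7 + (R + R*b) = -7 + R + R*b)
M(o, p) = 2 (M(o, p) = 2 + (((-7 + p + p*1) + o)*(-4 + 4))/2 = 2 + (((-7 + p + p) + o)*0)/2 = 2 + (((-7 + 2*p) + o)*0)/2 = 2 + ((-7 + o + 2*p)*0)/2 = 2 + (1/2)*0 = 2 + 0 = 2)
(M(-6, 8) + (-43 - 71)/(42 + 103))*411 = (2 + (-43 - 71)/(42 + 103))*411 = (2 - 114/145)*411 = (176/145)*411 = 72336/145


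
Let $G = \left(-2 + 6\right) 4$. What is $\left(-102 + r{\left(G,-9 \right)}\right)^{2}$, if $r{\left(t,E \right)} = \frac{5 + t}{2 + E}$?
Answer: $11025$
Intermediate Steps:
$G = 16$ ($G = 4 \cdot 4 = 16$)
$r{\left(t,E \right)} = \frac{5 + t}{2 + E}$
$\left(-102 + r{\left(G,-9 \right)}\right)^{2} = \left(-102 + \frac{5 + 16}{2 - 9}\right)^{2} = \left(-102 + \frac{1}{-7} \cdot 21\right)^{2} = \left(-102 - 3\right)^{2} = \left(-105\right)^{2} = 11025$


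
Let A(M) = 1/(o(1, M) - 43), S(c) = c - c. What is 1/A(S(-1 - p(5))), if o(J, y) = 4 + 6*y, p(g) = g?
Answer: -39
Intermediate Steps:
S(c) = 0
A(M) = 1/(-39 + 6*M) (A(M) = 1/((4 + 6*M) - 43) = 1/(-39 + 6*M))
1/A(S(-1 - p(5))) = 1/(1/(3*(-13 + 2*0))) = 1/(1/(3*(-13 + 0))) = 1/((1/3)/(-13)) = 1/((1/3)*(-1/13)) = 1/(-1/39) = -39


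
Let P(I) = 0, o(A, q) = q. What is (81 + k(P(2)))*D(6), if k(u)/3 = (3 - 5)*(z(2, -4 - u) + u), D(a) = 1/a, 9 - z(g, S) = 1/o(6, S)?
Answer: 17/4 ≈ 4.2500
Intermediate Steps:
z(g, S) = 9 - 1/S
k(u) = -54 - 6*u + 6/(-4 - u) (k(u) = 3*((3 - 5)*((9 - 1/(-4 - u)) + u)) = 3*(-2*(9 + u - 1/(-4 - u))) = 3*(-18 - 2*u + 2/(-4 - u)) = -54 - 6*u + 6/(-4 - u))
(81 + k(P(2)))*D(6) = (81 + 6*(-1 + (-9 - 1*0)*(4 + 0))/(4 + 0))/6 = (81 + 6*(-1 + (-9 + 0)*4)/4)*(⅙) = (81 + 6*(¼)*(-1 - 9*4))*(⅙) = (81 + 6*(¼)*(-1 - 36))*(⅙) = (81 + 6*(¼)*(-37))*(⅙) = (81 - 111/2)*(⅙) = (51/2)*(⅙) = 17/4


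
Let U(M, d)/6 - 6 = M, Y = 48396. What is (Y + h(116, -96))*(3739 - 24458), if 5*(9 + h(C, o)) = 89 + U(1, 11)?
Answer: -5015365454/5 ≈ -1.0031e+9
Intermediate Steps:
U(M, d) = 36 + 6*M
h(C, o) = 86/5 (h(C, o) = -9 + (89 + (36 + 6*1))/5 = -9 + (89 + (36 + 6))/5 = -9 + (89 + 42)/5 = -9 + (⅕)*131 = -9 + 131/5 = 86/5)
(Y + h(116, -96))*(3739 - 24458) = (48396 + 86/5)*(3739 - 24458) = (242066/5)*(-20719) = -5015365454/5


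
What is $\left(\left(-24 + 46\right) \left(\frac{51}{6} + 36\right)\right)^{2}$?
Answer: $958441$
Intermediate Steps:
$\left(\left(-24 + 46\right) \left(\frac{51}{6} + 36\right)\right)^{2} = \left(22 \left(51 \cdot \frac{1}{6} + 36\right)\right)^{2} = \left(22 \left(\frac{17}{2} + 36\right)\right)^{2} = \left(22 \cdot \frac{89}{2}\right)^{2} = 979^{2} = 958441$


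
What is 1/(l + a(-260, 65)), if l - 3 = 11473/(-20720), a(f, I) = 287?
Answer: 2960/856761 ≈ 0.0034549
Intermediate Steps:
l = 7241/2960 (l = 3 + 11473/(-20720) = 3 + 11473*(-1/20720) = 3 - 1639/2960 = 7241/2960 ≈ 2.4463)
1/(l + a(-260, 65)) = 1/(7241/2960 + 287) = 1/(856761/2960) = 2960/856761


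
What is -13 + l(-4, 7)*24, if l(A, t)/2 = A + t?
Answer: 131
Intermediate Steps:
l(A, t) = 2*A + 2*t (l(A, t) = 2*(A + t) = 2*A + 2*t)
-13 + l(-4, 7)*24 = -13 + (2*(-4) + 2*7)*24 = -13 + (-8 + 14)*24 = -13 + 6*24 = -13 + 144 = 131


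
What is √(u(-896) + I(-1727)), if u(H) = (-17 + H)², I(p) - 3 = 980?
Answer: 6*√23182 ≈ 913.54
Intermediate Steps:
I(p) = 983 (I(p) = 3 + 980 = 983)
√(u(-896) + I(-1727)) = √((-17 - 896)² + 983) = √((-913)² + 983) = √(833569 + 983) = √834552 = 6*√23182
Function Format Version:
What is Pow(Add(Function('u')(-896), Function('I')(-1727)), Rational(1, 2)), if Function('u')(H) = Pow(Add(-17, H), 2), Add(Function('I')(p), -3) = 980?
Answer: Mul(6, Pow(23182, Rational(1, 2))) ≈ 913.54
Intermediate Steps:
Function('I')(p) = 983 (Function('I')(p) = Add(3, 980) = 983)
Pow(Add(Function('u')(-896), Function('I')(-1727)), Rational(1, 2)) = Pow(Add(Pow(Add(-17, -896), 2), 983), Rational(1, 2)) = Pow(Add(Pow(-913, 2), 983), Rational(1, 2)) = Pow(Add(833569, 983), Rational(1, 2)) = Pow(834552, Rational(1, 2)) = Mul(6, Pow(23182, Rational(1, 2)))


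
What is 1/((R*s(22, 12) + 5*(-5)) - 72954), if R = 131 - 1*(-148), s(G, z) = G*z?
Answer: 1/677 ≈ 0.0014771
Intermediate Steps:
R = 279 (R = 131 + 148 = 279)
1/((R*s(22, 12) + 5*(-5)) - 72954) = 1/((279*(22*12) + 5*(-5)) - 72954) = 1/((279*264 - 25) - 72954) = 1/((73656 - 25) - 72954) = 1/(73631 - 72954) = 1/677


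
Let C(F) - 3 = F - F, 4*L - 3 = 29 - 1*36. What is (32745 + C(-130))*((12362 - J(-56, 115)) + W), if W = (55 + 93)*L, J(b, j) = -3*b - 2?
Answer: 394547904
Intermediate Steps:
L = -1 (L = ¾ + (29 - 1*36)/4 = ¾ + (29 - 36)/4 = ¾ + (¼)*(-7) = ¾ - 7/4 = -1)
C(F) = 3 (C(F) = 3 + (F - F) = 3 + 0 = 3)
J(b, j) = -2 - 3*b
W = -148 (W = (55 + 93)*(-1) = 148*(-1) = -148)
(32745 + C(-130))*((12362 - J(-56, 115)) + W) = (32745 + 3)*((12362 - (-2 - 3*(-56))) - 148) = 32748*((12362 - (-2 + 168)) - 148) = 32748*((12362 - 1*166) - 148) = 32748*((12362 - 166) - 148) = 32748*(12196 - 148) = 32748*12048 = 394547904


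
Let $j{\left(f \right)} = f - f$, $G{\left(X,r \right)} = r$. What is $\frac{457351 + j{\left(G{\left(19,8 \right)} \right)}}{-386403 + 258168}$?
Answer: $- \frac{457351}{128235} \approx -3.5665$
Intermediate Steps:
$j{\left(f \right)} = 0$
$\frac{457351 + j{\left(G{\left(19,8 \right)} \right)}}{-386403 + 258168} = \frac{457351 + 0}{-386403 + 258168} = \frac{457351}{-128235} = 457351 \left(- \frac{1}{128235}\right) = - \frac{457351}{128235}$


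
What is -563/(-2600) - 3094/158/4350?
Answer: 757811/3573960 ≈ 0.21204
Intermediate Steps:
-563/(-2600) - 3094/158/4350 = -563*(-1/2600) - 3094*1/158*(1/4350) = 563/2600 - 1547/79*1/4350 = 563/2600 - 1547/343650 = 757811/3573960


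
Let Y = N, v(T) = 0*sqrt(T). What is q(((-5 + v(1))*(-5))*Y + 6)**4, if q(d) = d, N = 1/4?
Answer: 5764801/256 ≈ 22519.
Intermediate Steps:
v(T) = 0
N = 1/4 (N = 1*(1/4) = 1/4 ≈ 0.25000)
Y = 1/4 ≈ 0.25000
q(((-5 + v(1))*(-5))*Y + 6)**4 = (((-5 + 0)*(-5))*(1/4) + 6)**4 = (-5*(-5)*(1/4) + 6)**4 = (25*(1/4) + 6)**4 = (25/4 + 6)**4 = (49/4)**4 = 5764801/256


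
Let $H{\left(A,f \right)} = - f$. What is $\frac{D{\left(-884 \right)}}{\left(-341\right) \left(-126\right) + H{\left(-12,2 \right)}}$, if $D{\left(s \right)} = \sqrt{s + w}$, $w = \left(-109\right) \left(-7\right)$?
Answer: $\frac{11 i}{42964} \approx 0.00025603 i$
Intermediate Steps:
$w = 763$
$D{\left(s \right)} = \sqrt{763 + s}$ ($D{\left(s \right)} = \sqrt{s + 763} = \sqrt{763 + s}$)
$\frac{D{\left(-884 \right)}}{\left(-341\right) \left(-126\right) + H{\left(-12,2 \right)}} = \frac{\sqrt{763 - 884}}{\left(-341\right) \left(-126\right) - 2} = \frac{\sqrt{-121}}{42966 - 2} = \frac{11 i}{42964}$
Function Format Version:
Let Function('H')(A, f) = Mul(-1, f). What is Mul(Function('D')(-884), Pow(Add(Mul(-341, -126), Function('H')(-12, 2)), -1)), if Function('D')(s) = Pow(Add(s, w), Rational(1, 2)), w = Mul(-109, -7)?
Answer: Mul(Rational(11, 42964), I) ≈ Mul(0.00025603, I)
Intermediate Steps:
w = 763
Function('D')(s) = Pow(Add(763, s), Rational(1, 2)) (Function('D')(s) = Pow(Add(s, 763), Rational(1, 2)) = Pow(Add(763, s), Rational(1, 2)))
Mul(Function('D')(-884), Pow(Add(Mul(-341, -126), Function('H')(-12, 2)), -1)) = Mul(Pow(Add(763, -884), Rational(1, 2)), Pow(Add(Mul(-341, -126), Mul(-1, 2)), -1)) = Mul(Pow(-121, Rational(1, 2)), Pow(Add(42966, -2), -1)) = Mul(Mul(11, I), Pow(42964, -1)) = Mul(Mul(11, I), Rational(1, 42964)) = Mul(Rational(11, 42964), I)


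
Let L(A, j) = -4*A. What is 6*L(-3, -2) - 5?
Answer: 67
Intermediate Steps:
6*L(-3, -2) - 5 = 6*(-4*(-3)) - 5 = 6*12 - 5 = 72 - 5 = 67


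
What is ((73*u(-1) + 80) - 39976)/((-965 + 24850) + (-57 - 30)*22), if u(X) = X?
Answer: -39969/21971 ≈ -1.8192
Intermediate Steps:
((73*u(-1) + 80) - 39976)/((-965 + 24850) + (-57 - 30)*22) = ((73*(-1) + 80) - 39976)/((-965 + 24850) + (-57 - 30)*22) = ((-73 + 80) - 39976)/(23885 - 87*22) = (7 - 39976)/(23885 - 1914) = -39969/21971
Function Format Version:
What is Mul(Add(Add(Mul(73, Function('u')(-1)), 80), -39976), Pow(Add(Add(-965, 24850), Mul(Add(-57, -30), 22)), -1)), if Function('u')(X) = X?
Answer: Rational(-39969, 21971) ≈ -1.8192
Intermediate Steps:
Mul(Add(Add(Mul(73, Function('u')(-1)), 80), -39976), Pow(Add(Add(-965, 24850), Mul(Add(-57, -30), 22)), -1)) = Mul(Add(Add(Mul(73, -1), 80), -39976), Pow(Add(Add(-965, 24850), Mul(Add(-57, -30), 22)), -1)) = Mul(Add(Add(-73, 80), -39976), Pow(Add(23885, Mul(-87, 22)), -1)) = Mul(Add(7, -39976), Pow(Add(23885, -1914), -1)) = Mul(-39969, Pow(21971, -1)) = Mul(-39969, Rational(1, 21971)) = Rational(-39969, 21971)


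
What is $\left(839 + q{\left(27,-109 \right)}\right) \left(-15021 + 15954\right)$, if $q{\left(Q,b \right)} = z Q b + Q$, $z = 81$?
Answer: $-221603361$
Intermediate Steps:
$q{\left(Q,b \right)} = Q + 81 Q b$ ($q{\left(Q,b \right)} = 81 Q b + Q = Q + 81 Q b$)
$\left(839 + q{\left(27,-109 \right)}\right) \left(-15021 + 15954\right) = \left(839 + 27 \left(1 + 81 \left(-109\right)\right)\right) \left(-15021 + 15954\right) = \left(839 + 27 \left(1 - 8829\right)\right) 933 = \left(839 + 27 \left(-8828\right)\right) 933 = \left(839 - 238356\right) 933 = \left(-237517\right) 933 = -221603361$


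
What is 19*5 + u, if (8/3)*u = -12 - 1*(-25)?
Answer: 799/8 ≈ 99.875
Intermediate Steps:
u = 39/8 (u = 3*(-12 - 1*(-25))/8 = 3*(-12 + 25)/8 = (3/8)*13 = 39/8 ≈ 4.8750)
19*5 + u = 19*5 + 39/8 = 95 + 39/8 = 799/8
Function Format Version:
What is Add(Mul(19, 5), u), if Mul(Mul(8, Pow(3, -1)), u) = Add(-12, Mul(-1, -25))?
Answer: Rational(799, 8) ≈ 99.875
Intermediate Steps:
u = Rational(39, 8) (u = Mul(Rational(3, 8), Add(-12, Mul(-1, -25))) = Mul(Rational(3, 8), Add(-12, 25)) = Mul(Rational(3, 8), 13) = Rational(39, 8) ≈ 4.8750)
Add(Mul(19, 5), u) = Add(Mul(19, 5), Rational(39, 8)) = Add(95, Rational(39, 8)) = Rational(799, 8)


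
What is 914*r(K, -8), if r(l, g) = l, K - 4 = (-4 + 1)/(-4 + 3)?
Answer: 6398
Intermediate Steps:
K = 7 (K = 4 + (-4 + 1)/(-4 + 3) = 4 - 3/(-1) = 4 - 3*(-1) = 4 + 3 = 7)
914*r(K, -8) = 914*7 = 6398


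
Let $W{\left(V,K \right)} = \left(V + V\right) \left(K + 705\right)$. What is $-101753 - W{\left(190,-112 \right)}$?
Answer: $-327093$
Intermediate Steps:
$W{\left(V,K \right)} = 2 V \left(705 + K\right)$
$-101753 - W{\left(190,-112 \right)} = -101753 - 2 \cdot 190 \left(705 - 112\right) = -101753 - 2 \cdot 190 \cdot 593 = -101753 - 225340 = -327093$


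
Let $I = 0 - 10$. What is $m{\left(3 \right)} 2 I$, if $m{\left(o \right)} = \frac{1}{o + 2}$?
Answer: $-4$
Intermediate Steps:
$I = -10$
$m{\left(o \right)} = \frac{1}{2 + o}$
$m{\left(3 \right)} 2 I = \frac{1}{2 + 3} \cdot 2 \left(-10\right) = \frac{1}{5} \cdot 2 \left(-10\right) = \frac{2}{5} \left(-10\right) = -4$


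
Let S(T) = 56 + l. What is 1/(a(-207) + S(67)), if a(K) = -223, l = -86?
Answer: -1/253 ≈ -0.0039526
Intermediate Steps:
S(T) = -30 (S(T) = 56 - 86 = -30)
1/(a(-207) + S(67)) = 1/(-223 - 30) = 1/(-253) = -1/253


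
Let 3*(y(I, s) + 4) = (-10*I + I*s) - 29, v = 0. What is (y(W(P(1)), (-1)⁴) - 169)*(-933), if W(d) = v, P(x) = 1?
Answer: 170428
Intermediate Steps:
W(d) = 0
y(I, s) = -41/3 - 10*I/3 + I*s/3 (y(I, s) = -4 + ((-10*I + I*s) - 29)/3 = -4 + (-29 - 10*I + I*s)/3 = -4 + (-29/3 - 10*I/3 + I*s/3) = -41/3 - 10*I/3 + I*s/3)
(y(W(P(1)), (-1)⁴) - 169)*(-933) = ((-41/3 - 10/3*0 + (⅓)*0*(-1)⁴) - 169)*(-933) = ((-41/3 + 0 + (⅓)*0*1) - 169)*(-933) = ((-41/3 + 0 + 0) - 169)*(-933) = (-41/3 - 169)*(-933) = -548/3*(-933) = 170428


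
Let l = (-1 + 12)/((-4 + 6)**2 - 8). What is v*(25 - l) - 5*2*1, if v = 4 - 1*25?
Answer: -2371/4 ≈ -592.75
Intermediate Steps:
l = -11/4 (l = 11/(2**2 - 8) = 11/(4 - 8) = 11/(-4) = 11*(-1/4) = -11/4 ≈ -2.7500)
v = -21 (v = 4 - 25 = -21)
v*(25 - l) - 5*2*1 = -21*(25 - 1*(-11/4)) - 5*2*1 = -21*(25 + 11/4) - 10*1 = -21*111/4 - 10 = -2331/4 - 10 = -2371/4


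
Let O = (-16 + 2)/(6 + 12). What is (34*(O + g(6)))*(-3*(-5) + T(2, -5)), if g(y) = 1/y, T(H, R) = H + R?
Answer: -748/3 ≈ -249.33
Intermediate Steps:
g(y) = 1/y
O = -7/9 (O = -14/18 = -14*1/18 = -7/9 ≈ -0.77778)
(34*(O + g(6)))*(-3*(-5) + T(2, -5)) = (34*(-7/9 + 1/6))*(-3*(-5) + (2 - 5)) = (34*(-7/9 + 1/6))*(15 - 3) = (34*(-11/18))*12 = -187/9*12 = -748/3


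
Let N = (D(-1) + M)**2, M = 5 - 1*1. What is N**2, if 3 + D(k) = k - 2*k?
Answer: 16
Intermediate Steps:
D(k) = -3 - k (D(k) = -3 + (k - 2*k) = -3 - k)
M = 4 (M = 5 - 1 = 4)
N = 4 (N = ((-3 - 1*(-1)) + 4)**2 = ((-3 + 1) + 4)**2 = (-2 + 4)**2 = 2**2 = 4)
N**2 = 4**2 = 16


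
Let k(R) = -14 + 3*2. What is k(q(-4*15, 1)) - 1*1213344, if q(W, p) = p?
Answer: -1213352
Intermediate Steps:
k(R) = -8 (k(R) = -14 + 6 = -8)
k(q(-4*15, 1)) - 1*1213344 = -8 - 1*1213344 = -8 - 1213344 = -1213352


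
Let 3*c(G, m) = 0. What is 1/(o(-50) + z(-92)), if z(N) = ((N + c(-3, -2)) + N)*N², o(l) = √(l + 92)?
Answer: -778688/1212710002667 - √42/2425420005334 ≈ -6.4211e-7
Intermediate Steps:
c(G, m) = 0 (c(G, m) = (⅓)*0 = 0)
o(l) = √(92 + l)
z(N) = 2*N³ (z(N) = ((N + 0) + N)*N² = (N + N)*N² = (2*N)*N² = 2*N³)
1/(o(-50) + z(-92)) = 1/(√(92 - 50) + 2*(-92)³) = 1/(√42 + 2*(-778688)) = 1/(√42 - 1557376) = 1/(-1557376 + √42)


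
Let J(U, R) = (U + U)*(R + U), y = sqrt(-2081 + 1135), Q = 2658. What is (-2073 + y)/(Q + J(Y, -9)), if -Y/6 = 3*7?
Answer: -691/12226 + I*sqrt(946)/36678 ≈ -0.056519 + 0.00083857*I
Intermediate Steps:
Y = -126 (Y = -18*7 = -6*21 = -126)
y = I*sqrt(946) (y = sqrt(-946) = I*sqrt(946) ≈ 30.757*I)
J(U, R) = 2*U*(R + U) (J(U, R) = (2*U)*(R + U) = 2*U*(R + U))
(-2073 + y)/(Q + J(Y, -9)) = (-2073 + I*sqrt(946))/(2658 + 2*(-126)*(-9 - 126)) = (-2073 + I*sqrt(946))/(2658 + 2*(-126)*(-135)) = (-2073 + I*sqrt(946))/(2658 + 34020) = (-2073 + I*sqrt(946))/36678 = (-2073 + I*sqrt(946))*(1/36678) = -691/12226 + I*sqrt(946)/36678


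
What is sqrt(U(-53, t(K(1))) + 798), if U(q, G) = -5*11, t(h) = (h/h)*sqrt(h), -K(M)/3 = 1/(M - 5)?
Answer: sqrt(743) ≈ 27.258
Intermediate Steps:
K(M) = -3/(-5 + M) (K(M) = -3/(M - 5) = -3/(-5 + M))
t(h) = sqrt(h) (t(h) = 1*sqrt(h) = sqrt(h))
U(q, G) = -55
sqrt(U(-53, t(K(1))) + 798) = sqrt(-55 + 798) = sqrt(743)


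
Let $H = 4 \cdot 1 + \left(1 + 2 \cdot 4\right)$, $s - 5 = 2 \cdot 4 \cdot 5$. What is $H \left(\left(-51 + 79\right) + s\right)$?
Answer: $949$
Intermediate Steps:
$s = 45$ ($s = 5 + 2 \cdot 4 \cdot 5 = 5 + 8 \cdot 5 = 5 + 40 = 45$)
$H = 13$ ($H = 4 + \left(1 + 8\right) = 4 + 9 = 13$)
$H \left(\left(-51 + 79\right) + s\right) = 13 \left(\left(-51 + 79\right) + 45\right) = 13 \left(28 + 45\right) = 13 \cdot 73 = 949$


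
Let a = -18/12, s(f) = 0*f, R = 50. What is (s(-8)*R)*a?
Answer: 0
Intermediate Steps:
s(f) = 0
a = -3/2 (a = -18/12 = -2*3/4 = -3/2 ≈ -1.5000)
(s(-8)*R)*a = (0*50)*(-3/2) = 0*(-3/2) = 0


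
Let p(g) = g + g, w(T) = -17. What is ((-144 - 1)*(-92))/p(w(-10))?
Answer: -6670/17 ≈ -392.35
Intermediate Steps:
p(g) = 2*g
((-144 - 1)*(-92))/p(w(-10)) = ((-144 - 1)*(-92))/((2*(-17))) = -145*(-92)/(-34) = 13340*(-1/34) = -6670/17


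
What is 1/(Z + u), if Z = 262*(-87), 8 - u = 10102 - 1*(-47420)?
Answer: -1/80308 ≈ -1.2452e-5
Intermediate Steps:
u = -57514 (u = 8 - (10102 - 1*(-47420)) = 8 - (10102 + 47420) = 8 - 1*57522 = 8 - 57522 = -57514)
Z = -22794
1/(Z + u) = 1/(-22794 - 57514) = 1/(-80308) = -1/80308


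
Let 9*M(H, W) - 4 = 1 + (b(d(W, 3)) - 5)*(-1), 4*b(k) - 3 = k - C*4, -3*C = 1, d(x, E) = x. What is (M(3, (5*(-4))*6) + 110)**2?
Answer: 152448409/11664 ≈ 13070.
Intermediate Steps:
C = -1/3 (C = -1/3*1 = -1/3 ≈ -0.33333)
b(k) = 13/12 + k/4 (b(k) = 3/4 + (k - (-1)*4/3)/4 = 3/4 + (k - 1*(-4/3))/4 = 3/4 + (k + 4/3)/4 = 3/4 + (4/3 + k)/4 = 3/4 + (1/3 + k/4) = 13/12 + k/4)
M(H, W) = 107/108 - W/36 (M(H, W) = 4/9 + (1 + ((13/12 + W/4) - 5)*(-1))/9 = 4/9 + (1 + (-47/12 + W/4)*(-1))/9 = 4/9 + (1 + (47/12 - W/4))/9 = 4/9 + (59/12 - W/4)/9 = 4/9 + (59/108 - W/36) = 107/108 - W/36)
(M(3, (5*(-4))*6) + 110)**2 = ((107/108 - 5*(-4)*6/36) + 110)**2 = ((107/108 - (-5)*6/9) + 110)**2 = ((107/108 - 1/36*(-120)) + 110)**2 = ((107/108 + 10/3) + 110)**2 = (467/108 + 110)**2 = (12347/108)**2 = 152448409/11664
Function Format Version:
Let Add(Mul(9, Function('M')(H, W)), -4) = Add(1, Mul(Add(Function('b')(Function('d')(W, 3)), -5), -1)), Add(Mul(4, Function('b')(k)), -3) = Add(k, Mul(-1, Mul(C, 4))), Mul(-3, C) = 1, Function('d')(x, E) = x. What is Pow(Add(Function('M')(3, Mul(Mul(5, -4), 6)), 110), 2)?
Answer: Rational(152448409, 11664) ≈ 13070.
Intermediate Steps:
C = Rational(-1, 3) (C = Mul(Rational(-1, 3), 1) = Rational(-1, 3) ≈ -0.33333)
Function('b')(k) = Add(Rational(13, 12), Mul(Rational(1, 4), k)) (Function('b')(k) = Add(Rational(3, 4), Mul(Rational(1, 4), Add(k, Mul(-1, Mul(Rational(-1, 3), 4))))) = Add(Rational(3, 4), Mul(Rational(1, 4), Add(k, Mul(-1, Rational(-4, 3))))) = Add(Rational(3, 4), Mul(Rational(1, 4), Add(k, Rational(4, 3)))) = Add(Rational(3, 4), Mul(Rational(1, 4), Add(Rational(4, 3), k))) = Add(Rational(3, 4), Add(Rational(1, 3), Mul(Rational(1, 4), k))) = Add(Rational(13, 12), Mul(Rational(1, 4), k)))
Function('M')(H, W) = Add(Rational(107, 108), Mul(Rational(-1, 36), W)) (Function('M')(H, W) = Add(Rational(4, 9), Mul(Rational(1, 9), Add(1, Mul(Add(Add(Rational(13, 12), Mul(Rational(1, 4), W)), -5), -1)))) = Add(Rational(4, 9), Mul(Rational(1, 9), Add(1, Mul(Add(Rational(-47, 12), Mul(Rational(1, 4), W)), -1)))) = Add(Rational(4, 9), Mul(Rational(1, 9), Add(1, Add(Rational(47, 12), Mul(Rational(-1, 4), W))))) = Add(Rational(4, 9), Mul(Rational(1, 9), Add(Rational(59, 12), Mul(Rational(-1, 4), W)))) = Add(Rational(4, 9), Add(Rational(59, 108), Mul(Rational(-1, 36), W))) = Add(Rational(107, 108), Mul(Rational(-1, 36), W)))
Pow(Add(Function('M')(3, Mul(Mul(5, -4), 6)), 110), 2) = Pow(Add(Add(Rational(107, 108), Mul(Rational(-1, 36), Mul(Mul(5, -4), 6))), 110), 2) = Pow(Add(Add(Rational(107, 108), Mul(Rational(-1, 36), Mul(-20, 6))), 110), 2) = Pow(Add(Add(Rational(107, 108), Mul(Rational(-1, 36), -120)), 110), 2) = Pow(Add(Add(Rational(107, 108), Rational(10, 3)), 110), 2) = Pow(Add(Rational(467, 108), 110), 2) = Pow(Rational(12347, 108), 2) = Rational(152448409, 11664)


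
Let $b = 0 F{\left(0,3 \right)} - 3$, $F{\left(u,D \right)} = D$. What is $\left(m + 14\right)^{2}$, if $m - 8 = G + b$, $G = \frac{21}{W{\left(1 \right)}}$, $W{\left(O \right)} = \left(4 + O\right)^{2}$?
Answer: $\frac{246016}{625} \approx 393.63$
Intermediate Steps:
$G = \frac{21}{25}$ ($G = \frac{21}{\left(4 + 1\right)^{2}} = \frac{21}{5^{2}} = \frac{21}{25} \approx 0.84$)
$b = -3$ ($b = 0 \cdot 3 - 3 = 0 - 3 = -3$)
$m = \frac{146}{25}$ ($m = 8 + \left(\frac{21}{25} - 3\right) = 8 - \frac{54}{25} = \frac{146}{25} \approx 5.84$)
$\left(m + 14\right)^{2} = \left(\frac{146}{25} + 14\right)^{2} = \left(\frac{496}{25}\right)^{2} = \frac{246016}{625}$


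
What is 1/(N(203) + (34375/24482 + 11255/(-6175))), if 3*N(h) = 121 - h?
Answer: -90705810/2517259711 ≈ -0.036034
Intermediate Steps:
N(h) = 121/3 - h/3 (N(h) = (121 - h)/3 = 121/3 - h/3)
1/(N(203) + (34375/24482 + 11255/(-6175))) = 1/((121/3 - ⅓*203) + (34375/24482 + 11255/(-6175))) = 1/((121/3 - 203/3) + (34375*(1/24482) + 11255*(-1/6175))) = 1/(-82/3 + (34375/24482 - 2251/1235)) = 1/(-82/3 - 12655857/30235270) = 1/(-2517259711/90705810) = -90705810/2517259711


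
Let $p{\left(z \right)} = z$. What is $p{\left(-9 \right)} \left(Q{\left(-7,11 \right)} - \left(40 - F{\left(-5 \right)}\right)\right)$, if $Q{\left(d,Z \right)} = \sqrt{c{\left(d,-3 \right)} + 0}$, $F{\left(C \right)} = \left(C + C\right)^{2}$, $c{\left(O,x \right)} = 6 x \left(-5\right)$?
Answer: $-540 - 27 \sqrt{10} \approx -625.38$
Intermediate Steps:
$c{\left(O,x \right)} = - 30 x$
$F{\left(C \right)} = 4 C^{2}$ ($F{\left(C \right)} = \left(2 C\right)^{2} = 4 C^{2}$)
$Q{\left(d,Z \right)} = 3 \sqrt{10}$ ($Q{\left(d,Z \right)} = \sqrt{\left(-30\right) \left(-3\right) + 0} = \sqrt{90 + 0} = \sqrt{90} = 3 \sqrt{10}$)
$p{\left(-9 \right)} \left(Q{\left(-7,11 \right)} - \left(40 - F{\left(-5 \right)}\right)\right) = - 9 \left(3 \sqrt{10} - \left(40 - 4 \left(-5\right)^{2}\right)\right) = - 9 \left(3 \sqrt{10} - \left(40 - 4 \cdot 25\right)\right) = - 9 \left(3 \sqrt{10} - \left(40 - 100\right)\right) = - 9 \left(3 \sqrt{10} - -60\right) = - 9 \left(3 \sqrt{10} + 60\right) = - 9 \left(60 + 3 \sqrt{10}\right) = -540 - 27 \sqrt{10}$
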